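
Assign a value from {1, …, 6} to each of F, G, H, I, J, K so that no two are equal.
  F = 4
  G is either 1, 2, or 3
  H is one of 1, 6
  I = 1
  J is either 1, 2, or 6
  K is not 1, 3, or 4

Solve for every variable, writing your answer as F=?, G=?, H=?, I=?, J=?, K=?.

F's domain is down to {4}, so F = 4.
I must be 1 (only option left). So G, H, J can't be 1.
H has just one choice, so H = 6. So J, K can't be 6.
J's domain is down to {2}, so J = 2. Strike 2 from G, K.
K's domain is down to {5}, so K = 5.
G must be 3 (only option left).

F=4, G=3, H=6, I=1, J=2, K=5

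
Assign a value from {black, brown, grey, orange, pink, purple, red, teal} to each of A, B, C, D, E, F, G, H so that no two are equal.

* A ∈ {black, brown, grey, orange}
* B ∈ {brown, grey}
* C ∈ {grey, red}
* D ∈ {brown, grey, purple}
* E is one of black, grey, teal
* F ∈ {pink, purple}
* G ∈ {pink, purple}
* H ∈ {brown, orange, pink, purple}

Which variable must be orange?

Among the 8 variables, red fits only C (and all 8 values in {black, brown, grey, orange, pink, purple, red, teal} must be used), so C = red.
The 7 still-open variables together cover exactly {black, brown, grey, orange, pink, purple, teal} — 7 values for 7 variables — and teal appears only in E's list, so E = teal.
The 6 still-open variables draw from only 6 values {black, brown, grey, orange, pink, purple}, so each is used; only A can be black, hence A = black.
The 5 still-open variables draw from only 5 values {brown, grey, orange, pink, purple}, so each is used; only H can be orange, hence H = orange.

H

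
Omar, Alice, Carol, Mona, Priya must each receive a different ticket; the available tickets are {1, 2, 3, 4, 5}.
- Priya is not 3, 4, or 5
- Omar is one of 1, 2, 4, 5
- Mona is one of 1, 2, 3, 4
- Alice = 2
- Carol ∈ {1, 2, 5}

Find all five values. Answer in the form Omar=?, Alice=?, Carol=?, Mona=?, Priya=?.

Omar=4, Alice=2, Carol=5, Mona=3, Priya=1

Alice has just one choice, so Alice = 2. Eliminate 2 elsewhere: Omar, Carol, Mona, Priya.
That leaves Priya = 1. Eliminate 1 elsewhere: Omar, Carol, Mona.
Carol's domain is down to {5}, so Carol = 5. So Omar can't be 5.
Omar must be 4 (only option left). Remove 4 from Mona.
Mona's domain is down to {3}, so Mona = 3.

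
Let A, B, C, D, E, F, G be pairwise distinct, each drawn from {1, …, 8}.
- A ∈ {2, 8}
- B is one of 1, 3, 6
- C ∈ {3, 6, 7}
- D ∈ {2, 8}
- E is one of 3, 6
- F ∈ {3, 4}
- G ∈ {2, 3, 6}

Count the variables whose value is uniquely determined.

The 7 variables together cover exactly {1, 2, 3, 4, 6, 7, 8} — 7 values for 7 variables — and 1 appears only in B's list, so B = 1.
Among the 6 still-open variables, 4 fits only F (and all 6 values in {2, 3, 4, 6, 7, 8} must be used), so F = 4.
Among the 5 still-open variables, 7 fits only C (and all 5 values in {2, 3, 6, 7, 8} must be used), so C = 7.
A and D between them cover only {2, 8} — a naked pair. Remove those values from G.
Determined: B=1, C=7, F=4. The other variables each still have more than one consistent value. That makes 3.

3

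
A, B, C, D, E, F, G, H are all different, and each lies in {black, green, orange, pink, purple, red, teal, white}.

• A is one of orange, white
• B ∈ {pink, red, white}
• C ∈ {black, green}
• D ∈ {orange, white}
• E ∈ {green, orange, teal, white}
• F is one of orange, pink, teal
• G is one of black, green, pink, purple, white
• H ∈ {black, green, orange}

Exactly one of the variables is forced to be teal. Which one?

E

Among the 8 variables, purple fits only G (and all 8 values in {black, green, orange, pink, purple, red, teal, white} must be used), so G = purple.
The 7 still-open variables draw from only 7 values {black, green, orange, pink, red, teal, white}, so each is used; only B can be red, hence B = red.
Among the 6 still-open variables, pink fits only F (and all 6 values in {black, green, orange, pink, teal, white} must be used), so F = pink.
The 5 still-open variables together cover exactly {black, green, orange, teal, white} — 5 values for 5 variables — and teal appears only in E's list, so E = teal.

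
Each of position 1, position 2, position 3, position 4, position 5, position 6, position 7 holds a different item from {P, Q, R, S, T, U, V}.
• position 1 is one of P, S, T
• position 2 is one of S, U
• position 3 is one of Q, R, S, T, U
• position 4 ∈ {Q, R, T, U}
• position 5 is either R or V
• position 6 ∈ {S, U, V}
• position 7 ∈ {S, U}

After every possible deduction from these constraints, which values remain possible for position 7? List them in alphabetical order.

The 7 variables together cover exactly {P, Q, R, S, T, U, V} — 7 values for 7 variables — and P appears only in position 1's list, so position 1 = P.
position 2 and position 7 share exactly the 2 values {S, U}; by pigeonhole those values go to them, so strike S, U from position 3, position 4, position 6.
position 6 must be V (only option left). Remove V from position 5.
position 5 has just one choice, so position 5 = R. So position 3, position 4 can't be R.
No further eliminations apply; position 7 can still be any of S, U.

S, U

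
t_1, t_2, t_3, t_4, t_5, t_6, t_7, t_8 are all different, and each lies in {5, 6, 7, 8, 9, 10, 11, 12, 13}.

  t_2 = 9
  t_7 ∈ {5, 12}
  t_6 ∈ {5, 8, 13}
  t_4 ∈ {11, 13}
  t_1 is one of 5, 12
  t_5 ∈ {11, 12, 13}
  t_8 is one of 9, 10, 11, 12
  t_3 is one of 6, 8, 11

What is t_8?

t_2 has just one choice, so t_2 = 9. So t_8 can't be 9.
The 7 still-open variables draw from only 7 values {5, 6, 8, 10, 11, 12, 13}, so each is used; only t_3 can be 6, hence t_3 = 6.
Among the 6 still-open variables, 8 fits only t_6 (and all 6 values in {5, 8, 10, 11, 12, 13} must be used), so t_6 = 8.
The 5 still-open variables together cover exactly {5, 10, 11, 12, 13} — 5 values for 5 variables — and 10 appears only in t_8's list, so t_8 = 10.

10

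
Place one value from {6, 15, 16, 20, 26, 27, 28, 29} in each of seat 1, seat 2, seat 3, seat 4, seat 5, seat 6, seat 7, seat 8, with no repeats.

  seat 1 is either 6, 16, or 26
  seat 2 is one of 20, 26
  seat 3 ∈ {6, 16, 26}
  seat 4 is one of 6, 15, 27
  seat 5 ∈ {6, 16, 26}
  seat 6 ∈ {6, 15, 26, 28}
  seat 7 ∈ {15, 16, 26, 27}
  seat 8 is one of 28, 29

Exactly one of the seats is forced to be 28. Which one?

Among the 8 variables, 20 fits only seat 2 (and all 8 values in {6, 15, 16, 20, 26, 27, 28, 29} must be used), so seat 2 = 20.
Among the 7 still-open variables, 29 fits only seat 8 (and all 7 values in {6, 15, 16, 26, 27, 28, 29} must be used), so seat 8 = 29.
The 6 still-open variables together cover exactly {6, 15, 16, 26, 27, 28} — 6 values for 6 variables — and 28 appears only in seat 6's list, so seat 6 = 28.

seat 6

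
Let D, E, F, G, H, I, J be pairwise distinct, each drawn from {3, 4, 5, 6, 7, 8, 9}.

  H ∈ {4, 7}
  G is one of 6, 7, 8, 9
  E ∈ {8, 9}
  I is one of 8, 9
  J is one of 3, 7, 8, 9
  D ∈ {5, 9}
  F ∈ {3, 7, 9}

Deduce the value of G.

The 7 variables together cover exactly {3, 4, 5, 6, 7, 8, 9} — 7 values for 7 variables — and 4 appears only in H's list, so H = 4.
Among the 6 still-open variables, 5 fits only D (and all 6 values in {3, 5, 6, 7, 8, 9} must be used), so D = 5.
Among the 5 still-open variables, 6 fits only G (and all 5 values in {3, 6, 7, 8, 9} must be used), so G = 6.

6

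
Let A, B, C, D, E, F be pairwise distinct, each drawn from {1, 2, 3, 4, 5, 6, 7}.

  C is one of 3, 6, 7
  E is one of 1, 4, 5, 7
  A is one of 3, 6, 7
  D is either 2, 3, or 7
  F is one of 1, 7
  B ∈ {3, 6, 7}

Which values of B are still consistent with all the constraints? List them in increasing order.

The 3 variables A, B, C are confined to {3, 6, 7}, which locks those values in; drop them from D, E, F.
That leaves D = 2.
That leaves F = 1. So E can't be 1.
No further eliminations apply; B can still be any of 3, 6, 7.

3, 6, 7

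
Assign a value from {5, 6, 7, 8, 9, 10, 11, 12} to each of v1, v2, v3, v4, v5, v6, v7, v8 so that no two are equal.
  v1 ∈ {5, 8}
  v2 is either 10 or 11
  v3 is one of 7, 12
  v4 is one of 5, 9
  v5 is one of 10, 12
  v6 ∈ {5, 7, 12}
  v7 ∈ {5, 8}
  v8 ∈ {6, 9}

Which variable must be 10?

The 8 variables draw from only 8 values {5, 6, 7, 8, 9, 10, 11, 12}, so each is used; only v8 can be 6, hence v8 = 6.
Among the 7 still-open variables, 9 fits only v4 (and all 7 values in {5, 7, 8, 9, 10, 11, 12} must be used), so v4 = 9.
The 6 still-open variables draw from only 6 values {5, 7, 8, 10, 11, 12}, so each is used; only v2 can be 11, hence v2 = 11.
The 5 still-open variables together cover exactly {5, 7, 8, 10, 12} — 5 values for 5 variables — and 10 appears only in v5's list, so v5 = 10.

v5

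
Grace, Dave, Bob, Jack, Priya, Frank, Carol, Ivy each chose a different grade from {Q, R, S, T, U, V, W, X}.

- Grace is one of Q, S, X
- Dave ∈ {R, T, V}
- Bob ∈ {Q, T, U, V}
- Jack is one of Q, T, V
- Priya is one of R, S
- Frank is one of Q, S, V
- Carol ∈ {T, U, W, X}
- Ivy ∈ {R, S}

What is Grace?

Among the 8 variables, W fits only Carol (and all 8 values in {Q, R, S, T, U, V, W, X} must be used), so Carol = W.
Among the 7 still-open variables, U fits only Bob (and all 7 values in {Q, R, S, T, U, V, X} must be used), so Bob = U.
Among the 6 still-open variables, X fits only Grace (and all 6 values in {Q, R, S, T, V, X} must be used), so Grace = X.

X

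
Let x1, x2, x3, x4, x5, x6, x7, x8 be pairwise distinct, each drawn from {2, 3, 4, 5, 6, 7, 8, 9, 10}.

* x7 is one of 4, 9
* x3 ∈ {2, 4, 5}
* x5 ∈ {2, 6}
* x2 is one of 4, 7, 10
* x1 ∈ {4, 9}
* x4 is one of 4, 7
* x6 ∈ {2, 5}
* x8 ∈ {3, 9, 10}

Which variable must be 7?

x4

Among the 8 variables, 3 fits only x8 (and all 8 values in {2, 3, 4, 5, 6, 7, 9, 10} must be used), so x8 = 3.
Among the 7 still-open variables, 6 fits only x5 (and all 7 values in {2, 4, 5, 6, 7, 9, 10} must be used), so x5 = 6.
The 6 still-open variables draw from only 6 values {2, 4, 5, 7, 9, 10}, so each is used; only x2 can be 10, hence x2 = 10.
The 5 still-open variables draw from only 5 values {2, 4, 5, 7, 9}, so each is used; only x4 can be 7, hence x4 = 7.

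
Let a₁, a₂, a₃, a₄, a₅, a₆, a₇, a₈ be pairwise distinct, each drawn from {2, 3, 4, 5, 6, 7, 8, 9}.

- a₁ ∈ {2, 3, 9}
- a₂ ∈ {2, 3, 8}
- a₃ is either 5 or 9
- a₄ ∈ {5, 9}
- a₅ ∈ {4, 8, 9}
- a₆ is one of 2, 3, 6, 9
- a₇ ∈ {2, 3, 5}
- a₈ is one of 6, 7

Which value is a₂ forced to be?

8

The 8 variables together cover exactly {2, 3, 4, 5, 6, 7, 8, 9} — 8 values for 8 variables — and 4 appears only in a₅'s list, so a₅ = 4.
The 7 still-open variables together cover exactly {2, 3, 5, 6, 7, 8, 9} — 7 values for 7 variables — and 7 appears only in a₈'s list, so a₈ = 7.
Among the 6 still-open variables, 6 fits only a₆ (and all 6 values in {2, 3, 5, 6, 8, 9} must be used), so a₆ = 6.
The 5 still-open variables draw from only 5 values {2, 3, 5, 8, 9}, so each is used; only a₂ can be 8, hence a₂ = 8.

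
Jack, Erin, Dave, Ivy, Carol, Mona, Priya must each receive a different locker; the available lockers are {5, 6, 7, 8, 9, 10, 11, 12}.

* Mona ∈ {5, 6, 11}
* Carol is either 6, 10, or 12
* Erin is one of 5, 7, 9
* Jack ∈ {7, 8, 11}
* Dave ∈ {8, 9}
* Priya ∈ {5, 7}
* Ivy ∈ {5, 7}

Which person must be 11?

Jack

The 2 variables Ivy and Priya are confined to {5, 7}, which locks those values in; drop them from Jack, Erin, Mona.
Erin has just one choice, so Erin = 9. So Dave can't be 9.
That leaves Dave = 8. So Jack can't be 8.
So 11 goes to Jack.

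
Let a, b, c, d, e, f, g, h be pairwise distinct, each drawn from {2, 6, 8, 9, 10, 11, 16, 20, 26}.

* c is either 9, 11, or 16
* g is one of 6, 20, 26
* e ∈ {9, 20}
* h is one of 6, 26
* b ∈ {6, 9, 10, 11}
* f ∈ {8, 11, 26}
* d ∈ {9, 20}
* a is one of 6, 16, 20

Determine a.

16

Among the 8 variables, 8 fits only f (and all 8 values in {6, 8, 9, 10, 11, 16, 20, 26} must be used), so f = 8.
The 7 still-open variables together cover exactly {6, 9, 10, 11, 16, 20, 26} — 7 values for 7 variables — and 10 appears only in b's list, so b = 10.
The 6 still-open variables draw from only 6 values {6, 9, 11, 16, 20, 26}, so each is used; only c can be 11, hence c = 11.
Among the 5 still-open variables, 16 fits only a (and all 5 values in {6, 9, 16, 20, 26} must be used), so a = 16.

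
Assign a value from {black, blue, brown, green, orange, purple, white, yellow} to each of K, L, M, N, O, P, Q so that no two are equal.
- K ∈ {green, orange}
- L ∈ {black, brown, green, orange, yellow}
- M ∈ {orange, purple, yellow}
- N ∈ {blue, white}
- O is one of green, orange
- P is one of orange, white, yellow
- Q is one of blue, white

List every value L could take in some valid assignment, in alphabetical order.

The 2 variables K and O are confined to {green, orange}, which locks those values in; drop them from L, M, P.
N and Q between them cover only {blue, white} — a naked pair. Remove those values from P.
P's domain is down to {yellow}, so P = yellow. Eliminate yellow elsewhere: L, M.
M must be purple (only option left).
No further eliminations apply; L can still be any of black, brown.

black, brown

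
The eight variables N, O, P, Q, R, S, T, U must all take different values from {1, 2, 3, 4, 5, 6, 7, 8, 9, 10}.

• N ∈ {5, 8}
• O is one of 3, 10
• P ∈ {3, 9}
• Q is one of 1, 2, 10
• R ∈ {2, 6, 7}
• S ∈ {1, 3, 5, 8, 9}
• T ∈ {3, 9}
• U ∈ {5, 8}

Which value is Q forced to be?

N and U share exactly the 2 values {5, 8}; by pigeonhole those values go to them, so strike 5, 8 from S.
P and T share exactly the 2 values {3, 9}; by pigeonhole those values go to them, so strike 3, 9 from O, S.
O must be 10 (only option left). Strike 10 from Q.
S has just one choice, so S = 1. Strike 1 from Q.
So Q = 2.

2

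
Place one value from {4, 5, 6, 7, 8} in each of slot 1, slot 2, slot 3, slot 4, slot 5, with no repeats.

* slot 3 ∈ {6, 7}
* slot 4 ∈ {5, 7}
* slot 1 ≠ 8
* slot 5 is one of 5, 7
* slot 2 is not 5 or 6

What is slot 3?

6

Among the 5 variables, 8 fits only slot 2 (and all 5 values in {4, 5, 6, 7, 8} must be used), so slot 2 = 8.
The 4 still-open variables together cover exactly {4, 5, 6, 7} — 4 values for 4 variables — and 4 appears only in slot 1's list, so slot 1 = 4.
Among the 3 still-open variables, 6 fits only slot 3 (and all 3 values in {5, 6, 7} must be used), so slot 3 = 6.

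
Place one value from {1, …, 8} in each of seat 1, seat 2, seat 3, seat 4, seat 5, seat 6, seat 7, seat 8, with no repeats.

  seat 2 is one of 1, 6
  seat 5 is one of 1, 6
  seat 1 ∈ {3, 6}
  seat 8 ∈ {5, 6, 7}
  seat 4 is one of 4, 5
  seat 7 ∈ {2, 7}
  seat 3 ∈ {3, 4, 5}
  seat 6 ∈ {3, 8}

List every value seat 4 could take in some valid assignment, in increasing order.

4, 5

Among the 8 variables, 2 fits only seat 7 (and all 8 values in {1, 2, 3, 4, 5, 6, 7, 8} must be used), so seat 7 = 2.
The 7 still-open variables together cover exactly {1, 3, 4, 5, 6, 7, 8} — 7 values for 7 variables — and 7 appears only in seat 8's list, so seat 8 = 7.
Among the 6 still-open variables, 8 fits only seat 6 (and all 6 values in {1, 3, 4, 5, 6, 8} must be used), so seat 6 = 8.
seat 2 and seat 5 between them cover only {1, 6} — a naked pair. Remove those values from seat 1.
seat 1 must be 3 (only option left). So seat 3 can't be 3.
No further eliminations apply; seat 4 can still be any of 4, 5.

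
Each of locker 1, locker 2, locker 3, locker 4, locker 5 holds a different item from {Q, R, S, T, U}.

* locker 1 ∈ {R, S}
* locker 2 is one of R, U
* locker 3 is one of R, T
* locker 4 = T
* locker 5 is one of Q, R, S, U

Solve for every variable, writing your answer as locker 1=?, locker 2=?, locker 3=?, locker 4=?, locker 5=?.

locker 1=S, locker 2=U, locker 3=R, locker 4=T, locker 5=Q

locker 4 must be T (only option left). Remove T from locker 3.
That leaves locker 3 = R. Remove R from locker 1, locker 2, locker 5.
That leaves locker 1 = S. Eliminate S elsewhere: locker 5.
locker 2's domain is down to {U}, so locker 2 = U. Remove U from locker 5.
That leaves locker 5 = Q.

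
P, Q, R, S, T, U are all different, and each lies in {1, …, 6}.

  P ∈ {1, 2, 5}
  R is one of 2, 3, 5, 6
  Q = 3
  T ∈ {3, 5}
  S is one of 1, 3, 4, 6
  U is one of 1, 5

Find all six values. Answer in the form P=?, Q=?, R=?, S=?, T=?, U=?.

Q's domain is down to {3}, so Q = 3. So R, S, T can't be 3.
T's domain is down to {5}, so T = 5. Strike 5 from P, R, U.
U has just one choice, so U = 1. Strike 1 from P, S.
That leaves P = 2. Strike 2 from R.
R's domain is down to {6}, so R = 6. Strike 6 from S.
S must be 4 (only option left).

P=2, Q=3, R=6, S=4, T=5, U=1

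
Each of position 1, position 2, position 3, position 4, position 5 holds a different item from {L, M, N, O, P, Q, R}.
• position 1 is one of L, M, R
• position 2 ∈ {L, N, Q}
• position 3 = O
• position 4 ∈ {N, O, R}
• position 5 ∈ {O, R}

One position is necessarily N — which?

position 4

position 3 has just one choice, so position 3 = O. So position 4, position 5 can't be O.
position 5's domain is down to {R}, so position 5 = R. Remove R from position 1, position 4.
So N goes to position 4.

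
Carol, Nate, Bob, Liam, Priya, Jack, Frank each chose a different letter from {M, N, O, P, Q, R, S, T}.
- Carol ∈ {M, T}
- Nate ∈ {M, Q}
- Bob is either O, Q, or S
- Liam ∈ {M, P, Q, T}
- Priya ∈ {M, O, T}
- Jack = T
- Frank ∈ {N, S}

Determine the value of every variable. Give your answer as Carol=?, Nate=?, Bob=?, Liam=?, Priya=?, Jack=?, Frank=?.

Jack's domain is down to {T}, so Jack = T. Remove T from Carol, Liam, Priya.
That leaves Carol = M. So Nate, Liam, Priya can't be M.
That leaves Nate = Q. Strike Q from Bob, Liam.
That leaves Liam = P.
Priya must be O (only option left). Strike O from Bob.
Bob has just one choice, so Bob = S. So Frank can't be S.
Frank must be N (only option left).

Carol=M, Nate=Q, Bob=S, Liam=P, Priya=O, Jack=T, Frank=N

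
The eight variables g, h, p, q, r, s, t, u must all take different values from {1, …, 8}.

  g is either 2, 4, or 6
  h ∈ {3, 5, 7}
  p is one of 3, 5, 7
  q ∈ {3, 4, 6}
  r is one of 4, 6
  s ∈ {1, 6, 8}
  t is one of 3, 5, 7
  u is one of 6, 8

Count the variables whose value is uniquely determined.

The 8 variables together cover exactly {1, 2, 3, 4, 5, 6, 7, 8} — 8 values for 8 variables — and 1 appears only in s's list, so s = 1.
The 7 still-open variables draw from only 7 values {2, 3, 4, 5, 6, 7, 8}, so each is used; only g can be 2, hence g = 2.
The 6 still-open variables draw from only 6 values {3, 4, 5, 6, 7, 8}, so each is used; only u can be 8, hence u = 8.
h, p, t share exactly the 3 values {3, 5, 7}; by pigeonhole those values go to them, so strike 3, 5, 7 from q.
Determined: g=2, s=1, u=8. The other variables each still have more than one consistent value. That makes 3.

3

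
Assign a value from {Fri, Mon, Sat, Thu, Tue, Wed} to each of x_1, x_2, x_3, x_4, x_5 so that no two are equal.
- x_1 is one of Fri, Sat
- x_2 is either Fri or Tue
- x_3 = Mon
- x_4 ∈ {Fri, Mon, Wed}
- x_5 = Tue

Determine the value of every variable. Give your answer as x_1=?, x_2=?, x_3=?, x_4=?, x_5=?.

x_1=Sat, x_2=Fri, x_3=Mon, x_4=Wed, x_5=Tue

x_3 must be Mon (only option left). Eliminate Mon elsewhere: x_4.
x_5 must be Tue (only option left). Eliminate Tue elsewhere: x_2.
x_2's domain is down to {Fri}, so x_2 = Fri. Remove Fri from x_1, x_4.
x_4 has just one choice, so x_4 = Wed.
x_1's domain is down to {Sat}, so x_1 = Sat.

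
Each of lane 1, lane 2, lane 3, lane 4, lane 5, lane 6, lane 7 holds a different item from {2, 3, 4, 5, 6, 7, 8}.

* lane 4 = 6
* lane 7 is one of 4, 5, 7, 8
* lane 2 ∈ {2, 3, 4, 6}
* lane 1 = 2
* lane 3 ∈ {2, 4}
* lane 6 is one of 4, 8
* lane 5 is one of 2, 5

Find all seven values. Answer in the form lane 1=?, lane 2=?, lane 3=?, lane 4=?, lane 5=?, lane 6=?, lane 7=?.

lane 1 must be 2 (only option left). Eliminate 2 elsewhere: lane 2, lane 3, lane 5.
lane 3 has just one choice, so lane 3 = 4. Eliminate 4 elsewhere: lane 2, lane 6, lane 7.
lane 4 must be 6 (only option left). Strike 6 from lane 2.
lane 5 must be 5 (only option left). Remove 5 from lane 7.
lane 6 has just one choice, so lane 6 = 8. Eliminate 8 elsewhere: lane 7.
lane 7 must be 7 (only option left).
lane 2 must be 3 (only option left).

lane 1=2, lane 2=3, lane 3=4, lane 4=6, lane 5=5, lane 6=8, lane 7=7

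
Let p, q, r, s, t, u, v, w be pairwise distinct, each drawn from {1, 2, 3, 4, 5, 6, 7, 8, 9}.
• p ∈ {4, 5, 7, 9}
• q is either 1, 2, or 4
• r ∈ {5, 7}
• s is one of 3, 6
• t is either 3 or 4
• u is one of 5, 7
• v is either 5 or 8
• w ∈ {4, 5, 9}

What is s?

6

r and u share exactly the 2 values {5, 7}; by pigeonhole those values go to them, so strike 5, 7 from p, v, w.
v has just one choice, so v = 8.
p and w share exactly the 2 values {4, 9}; by pigeonhole those values go to them, so strike 4, 9 from q, t.
t must be 3 (only option left). Eliminate 3 elsewhere: s.
So s = 6.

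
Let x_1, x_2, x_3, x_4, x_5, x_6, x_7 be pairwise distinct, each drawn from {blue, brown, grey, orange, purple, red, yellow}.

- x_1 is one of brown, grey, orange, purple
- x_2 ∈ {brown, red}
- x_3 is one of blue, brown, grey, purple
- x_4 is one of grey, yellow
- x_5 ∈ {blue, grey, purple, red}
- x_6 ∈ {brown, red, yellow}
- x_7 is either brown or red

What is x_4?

The 7 variables together cover exactly {blue, brown, grey, orange, purple, red, yellow} — 7 values for 7 variables — and orange appears only in x_1's list, so x_1 = orange.
x_2 and x_7 share exactly the 2 values {brown, red}; by pigeonhole those values go to them, so strike brown, red from x_3, x_5, x_6.
x_6 has just one choice, so x_6 = yellow. Strike yellow from x_4.
So x_4 = grey.

grey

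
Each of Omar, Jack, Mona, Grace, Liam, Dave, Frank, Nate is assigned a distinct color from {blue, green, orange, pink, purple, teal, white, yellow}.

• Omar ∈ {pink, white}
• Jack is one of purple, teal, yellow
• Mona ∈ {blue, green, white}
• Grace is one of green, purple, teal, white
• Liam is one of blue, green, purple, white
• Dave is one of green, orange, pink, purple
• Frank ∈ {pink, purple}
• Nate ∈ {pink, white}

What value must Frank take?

Among the 8 variables, orange fits only Dave (and all 8 values in {blue, green, orange, pink, purple, teal, white, yellow} must be used), so Dave = orange.
Among the 7 still-open variables, yellow fits only Jack (and all 7 values in {blue, green, pink, purple, teal, white, yellow} must be used), so Jack = yellow.
Among the 6 still-open variables, teal fits only Grace (and all 6 values in {blue, green, pink, purple, teal, white} must be used), so Grace = teal.
Omar and Nate between them cover only {pink, white} — a naked pair. Remove those values from Mona, Liam, Frank.
So Frank = purple.

purple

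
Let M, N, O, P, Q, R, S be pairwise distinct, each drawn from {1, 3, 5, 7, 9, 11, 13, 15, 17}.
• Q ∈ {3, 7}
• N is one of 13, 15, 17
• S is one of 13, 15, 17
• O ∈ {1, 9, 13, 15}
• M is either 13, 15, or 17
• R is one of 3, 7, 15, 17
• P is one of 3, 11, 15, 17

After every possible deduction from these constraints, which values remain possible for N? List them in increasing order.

The 3 variables M, N, S are confined to {13, 15, 17}, which locks those values in; drop them from O, P, R.
The 2 variables Q and R are confined to {3, 7}, which locks those values in; drop them from P.
P must be 11 (only option left).
No further eliminations apply; N can still be any of 13, 15, 17.

13, 15, 17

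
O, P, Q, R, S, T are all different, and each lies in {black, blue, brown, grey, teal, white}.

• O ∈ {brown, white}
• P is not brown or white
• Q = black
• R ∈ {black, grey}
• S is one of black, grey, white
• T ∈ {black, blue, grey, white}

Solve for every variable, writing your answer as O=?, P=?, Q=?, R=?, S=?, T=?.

O=brown, P=teal, Q=black, R=grey, S=white, T=blue

Q's domain is down to {black}, so Q = black. Strike black from P, R, S, T.
R must be grey (only option left). Remove grey from P, S, T.
S has just one choice, so S = white. Eliminate white elsewhere: O, T.
That leaves T = blue. Remove blue from P.
That leaves O = brown.
P must be teal (only option left).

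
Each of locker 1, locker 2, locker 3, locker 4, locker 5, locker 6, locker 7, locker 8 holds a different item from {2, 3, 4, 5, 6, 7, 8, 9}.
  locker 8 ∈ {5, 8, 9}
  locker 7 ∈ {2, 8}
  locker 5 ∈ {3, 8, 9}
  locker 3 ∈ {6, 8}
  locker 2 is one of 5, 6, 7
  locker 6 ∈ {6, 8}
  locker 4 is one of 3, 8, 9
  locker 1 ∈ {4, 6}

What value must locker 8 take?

The 8 variables draw from only 8 values {2, 3, 4, 5, 6, 7, 8, 9}, so each is used; only locker 7 can be 2, hence locker 7 = 2.
Among the 7 still-open variables, 4 fits only locker 1 (and all 7 values in {3, 4, 5, 6, 7, 8, 9} must be used), so locker 1 = 4.
The 6 still-open variables together cover exactly {3, 5, 6, 7, 8, 9} — 6 values for 6 variables — and 7 appears only in locker 2's list, so locker 2 = 7.
The 5 still-open variables draw from only 5 values {3, 5, 6, 8, 9}, so each is used; only locker 8 can be 5, hence locker 8 = 5.

5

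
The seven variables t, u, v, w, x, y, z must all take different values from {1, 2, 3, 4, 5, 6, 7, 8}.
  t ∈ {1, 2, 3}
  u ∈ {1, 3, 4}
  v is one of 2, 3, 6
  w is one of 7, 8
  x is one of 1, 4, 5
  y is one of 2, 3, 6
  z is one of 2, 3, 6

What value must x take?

5

v, y, z share exactly the 3 values {2, 3, 6}; by pigeonhole those values go to them, so strike 2, 3, 6 from t, u.
t's domain is down to {1}, so t = 1. So u, x can't be 1.
u has just one choice, so u = 4. So x can't be 4.
So x = 5.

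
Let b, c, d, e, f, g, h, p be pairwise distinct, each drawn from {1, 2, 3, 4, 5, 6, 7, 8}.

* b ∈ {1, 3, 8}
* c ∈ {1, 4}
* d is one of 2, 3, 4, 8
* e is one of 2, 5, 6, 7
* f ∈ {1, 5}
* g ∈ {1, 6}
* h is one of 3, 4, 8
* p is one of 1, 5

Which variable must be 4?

Among the 8 variables, 7 fits only e (and all 8 values in {1, 2, 3, 4, 5, 6, 7, 8} must be used), so e = 7.
Among the 7 still-open variables, 2 fits only d (and all 7 values in {1, 2, 3, 4, 5, 6, 8} must be used), so d = 2.
Among the 6 still-open variables, 6 fits only g (and all 6 values in {1, 3, 4, 5, 6, 8} must be used), so g = 6.
f and p share exactly the 2 values {1, 5}; by pigeonhole those values go to them, so strike 1, 5 from b, c.
So 4 goes to c.

c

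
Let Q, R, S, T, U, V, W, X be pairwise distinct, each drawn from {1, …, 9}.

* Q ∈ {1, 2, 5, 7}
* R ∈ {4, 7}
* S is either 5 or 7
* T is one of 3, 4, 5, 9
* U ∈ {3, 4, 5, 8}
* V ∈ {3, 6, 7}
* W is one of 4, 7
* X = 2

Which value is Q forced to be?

X's domain is down to {2}, so X = 2. Eliminate 2 elsewhere: Q.
R and W share exactly the 2 values {4, 7}; by pigeonhole those values go to them, so strike 4, 7 from Q, S, T, U, V.
That leaves S = 5. Remove 5 from Q, T, U.
So Q = 1.

1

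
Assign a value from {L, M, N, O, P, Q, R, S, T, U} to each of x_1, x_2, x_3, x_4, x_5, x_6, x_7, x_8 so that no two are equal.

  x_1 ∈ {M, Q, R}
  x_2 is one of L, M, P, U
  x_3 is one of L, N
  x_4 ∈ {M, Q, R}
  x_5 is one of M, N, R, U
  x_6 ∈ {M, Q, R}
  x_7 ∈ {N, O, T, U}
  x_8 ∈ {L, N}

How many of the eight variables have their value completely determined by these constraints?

2

x_3 and x_8 between them cover only {L, N} — a naked pair. Remove those values from x_2, x_5, x_7.
The 3 variables x_1, x_4, x_6 are confined to {M, Q, R}, which locks those values in; drop them from x_2, x_5.
x_5 must be U (only option left). So x_2, x_7 can't be U.
x_2 has just one choice, so x_2 = P.
Determined: x_2=P, x_5=U. The other variables each still have more than one consistent value. That makes 2.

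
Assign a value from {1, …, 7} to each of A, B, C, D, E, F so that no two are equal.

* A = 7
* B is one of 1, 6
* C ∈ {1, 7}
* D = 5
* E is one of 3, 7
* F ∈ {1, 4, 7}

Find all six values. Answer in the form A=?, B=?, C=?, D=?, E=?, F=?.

A=7, B=6, C=1, D=5, E=3, F=4

A's domain is down to {7}, so A = 7. So C, E, F can't be 7.
C has just one choice, so C = 1. Eliminate 1 elsewhere: B, F.
D has just one choice, so D = 5.
That leaves E = 3.
F has just one choice, so F = 4.
That leaves B = 6.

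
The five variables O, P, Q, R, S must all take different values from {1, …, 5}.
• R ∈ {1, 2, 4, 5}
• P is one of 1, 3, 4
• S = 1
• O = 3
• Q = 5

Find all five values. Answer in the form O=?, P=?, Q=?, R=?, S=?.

O has just one choice, so O = 3. Strike 3 from P.
That leaves Q = 5. Remove 5 from R.
That leaves S = 1. Strike 1 from P, R.
That leaves P = 4. Eliminate 4 elsewhere: R.
R's domain is down to {2}, so R = 2.

O=3, P=4, Q=5, R=2, S=1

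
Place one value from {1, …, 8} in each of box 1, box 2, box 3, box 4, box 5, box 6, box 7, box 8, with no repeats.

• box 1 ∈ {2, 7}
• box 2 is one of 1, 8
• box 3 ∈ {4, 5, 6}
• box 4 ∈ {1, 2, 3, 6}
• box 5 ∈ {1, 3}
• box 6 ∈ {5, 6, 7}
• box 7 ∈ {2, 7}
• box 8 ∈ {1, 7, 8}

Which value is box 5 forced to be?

The 8 variables draw from only 8 values {1, 2, 3, 4, 5, 6, 7, 8}, so each is used; only box 3 can be 4, hence box 3 = 4.
The 7 still-open variables together cover exactly {1, 2, 3, 5, 6, 7, 8} — 7 values for 7 variables — and 5 appears only in box 6's list, so box 6 = 5.
The 6 still-open variables draw from only 6 values {1, 2, 3, 6, 7, 8}, so each is used; only box 4 can be 6, hence box 4 = 6.
The 5 still-open variables together cover exactly {1, 2, 3, 7, 8} — 5 values for 5 variables — and 3 appears only in box 5's list, so box 5 = 3.

3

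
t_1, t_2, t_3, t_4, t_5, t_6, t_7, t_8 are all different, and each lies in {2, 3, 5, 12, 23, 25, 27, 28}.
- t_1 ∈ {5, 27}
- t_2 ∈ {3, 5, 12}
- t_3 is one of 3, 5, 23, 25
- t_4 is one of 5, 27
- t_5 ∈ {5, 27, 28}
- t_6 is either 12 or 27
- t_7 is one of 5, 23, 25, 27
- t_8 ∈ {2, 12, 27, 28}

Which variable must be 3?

t_2

The 8 variables draw from only 8 values {2, 3, 5, 12, 23, 25, 27, 28}, so each is used; only t_8 can be 2, hence t_8 = 2.
The 7 still-open variables draw from only 7 values {3, 5, 12, 23, 25, 27, 28}, so each is used; only t_5 can be 28, hence t_5 = 28.
t_1 and t_4 share exactly the 2 values {5, 27}; by pigeonhole those values go to them, so strike 5, 27 from t_2, t_3, t_6, t_7.
t_6 must be 12 (only option left). Eliminate 12 elsewhere: t_2.
So 3 goes to t_2.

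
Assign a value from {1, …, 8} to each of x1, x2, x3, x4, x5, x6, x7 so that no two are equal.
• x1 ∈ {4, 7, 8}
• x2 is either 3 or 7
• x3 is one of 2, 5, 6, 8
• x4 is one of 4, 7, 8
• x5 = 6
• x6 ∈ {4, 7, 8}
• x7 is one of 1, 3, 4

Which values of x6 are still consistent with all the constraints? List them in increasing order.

4, 7, 8

x5 has just one choice, so x5 = 6. Eliminate 6 elsewhere: x3.
x1, x4, x6 between them cover only {4, 7, 8} — a naked triple. Remove those values from x2, x3, x7.
x2 must be 3 (only option left). Strike 3 from x7.
That leaves x7 = 1.
No further eliminations apply; x6 can still be any of 4, 7, 8.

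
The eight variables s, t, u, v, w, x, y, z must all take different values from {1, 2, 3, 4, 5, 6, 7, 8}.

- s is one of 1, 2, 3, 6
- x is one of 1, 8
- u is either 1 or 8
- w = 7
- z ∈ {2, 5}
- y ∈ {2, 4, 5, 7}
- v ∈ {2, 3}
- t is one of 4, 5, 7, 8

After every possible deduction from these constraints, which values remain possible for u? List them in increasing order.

w must be 7 (only option left). Strike 7 from t, y.
The 7 still-open variables draw from only 7 values {1, 2, 3, 4, 5, 6, 8}, so each is used; only s can be 6, hence s = 6.
Among the 6 still-open variables, 3 fits only v (and all 6 values in {1, 2, 3, 4, 5, 8} must be used), so v = 3.
u and x share exactly the 2 values {1, 8}; by pigeonhole those values go to them, so strike 1, 8 from t.
No further eliminations apply; u can still be any of 1, 8.

1, 8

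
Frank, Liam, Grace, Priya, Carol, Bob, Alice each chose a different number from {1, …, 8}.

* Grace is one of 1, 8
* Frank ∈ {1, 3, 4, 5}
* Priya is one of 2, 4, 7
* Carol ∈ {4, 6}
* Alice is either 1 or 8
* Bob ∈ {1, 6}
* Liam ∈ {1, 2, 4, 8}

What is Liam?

Grace and Alice share exactly the 2 values {1, 8}; by pigeonhole those values go to them, so strike 1, 8 from Frank, Liam, Bob.
Bob's domain is down to {6}, so Bob = 6. Eliminate 6 elsewhere: Carol.
That leaves Carol = 4. Eliminate 4 elsewhere: Frank, Liam, Priya.
So Liam = 2.

2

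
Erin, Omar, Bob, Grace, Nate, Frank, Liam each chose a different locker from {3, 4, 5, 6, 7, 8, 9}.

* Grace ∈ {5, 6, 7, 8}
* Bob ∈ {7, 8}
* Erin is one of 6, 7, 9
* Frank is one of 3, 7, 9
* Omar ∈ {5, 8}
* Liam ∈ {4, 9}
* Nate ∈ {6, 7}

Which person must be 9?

The 7 variables together cover exactly {3, 4, 5, 6, 7, 8, 9} — 7 values for 7 variables — and 3 appears only in Frank's list, so Frank = 3.
Among the 6 still-open variables, 4 fits only Liam (and all 6 values in {4, 5, 6, 7, 8, 9} must be used), so Liam = 4.
Among the 5 still-open variables, 9 fits only Erin (and all 5 values in {5, 6, 7, 8, 9} must be used), so Erin = 9.

Erin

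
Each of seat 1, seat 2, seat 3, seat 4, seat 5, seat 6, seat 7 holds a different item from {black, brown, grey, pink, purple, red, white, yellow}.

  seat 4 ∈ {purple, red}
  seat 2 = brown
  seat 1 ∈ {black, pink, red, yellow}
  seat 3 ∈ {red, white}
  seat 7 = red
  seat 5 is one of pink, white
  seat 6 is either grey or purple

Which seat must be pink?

seat 5

seat 2 has just one choice, so seat 2 = brown.
seat 7 has just one choice, so seat 7 = red. So seat 1, seat 3, seat 4 can't be red.
seat 3 must be white (only option left). So seat 5 can't be white.
So pink goes to seat 5.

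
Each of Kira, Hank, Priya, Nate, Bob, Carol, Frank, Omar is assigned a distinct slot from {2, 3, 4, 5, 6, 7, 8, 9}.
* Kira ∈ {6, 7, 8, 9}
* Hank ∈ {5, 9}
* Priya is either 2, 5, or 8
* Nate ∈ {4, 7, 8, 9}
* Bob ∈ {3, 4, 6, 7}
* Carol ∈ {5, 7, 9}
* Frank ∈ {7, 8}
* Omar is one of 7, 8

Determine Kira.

Among the 8 variables, 2 fits only Priya (and all 8 values in {2, 3, 4, 5, 6, 7, 8, 9} must be used), so Priya = 2.
The 7 still-open variables draw from only 7 values {3, 4, 5, 6, 7, 8, 9}, so each is used; only Bob can be 3, hence Bob = 3.
Among the 6 still-open variables, 4 fits only Nate (and all 6 values in {4, 5, 6, 7, 8, 9} must be used), so Nate = 4.
Among the 5 still-open variables, 6 fits only Kira (and all 5 values in {5, 6, 7, 8, 9} must be used), so Kira = 6.

6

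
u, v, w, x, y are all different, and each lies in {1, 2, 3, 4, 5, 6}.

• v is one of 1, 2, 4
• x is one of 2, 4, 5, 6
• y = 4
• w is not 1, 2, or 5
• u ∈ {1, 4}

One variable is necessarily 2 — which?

v

y's domain is down to {4}, so y = 4. So u, v, w, x can't be 4.
u must be 1 (only option left). So v can't be 1.
So 2 goes to v.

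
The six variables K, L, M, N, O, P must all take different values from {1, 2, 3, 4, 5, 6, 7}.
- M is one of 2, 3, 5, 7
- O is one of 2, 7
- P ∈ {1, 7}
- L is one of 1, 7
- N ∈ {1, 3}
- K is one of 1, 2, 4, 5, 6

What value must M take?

The 2 variables L and P are confined to {1, 7}, which locks those values in; drop them from K, M, N, O.
N must be 3 (only option left). Eliminate 3 elsewhere: M.
O has just one choice, so O = 2. So K, M can't be 2.
So M = 5.

5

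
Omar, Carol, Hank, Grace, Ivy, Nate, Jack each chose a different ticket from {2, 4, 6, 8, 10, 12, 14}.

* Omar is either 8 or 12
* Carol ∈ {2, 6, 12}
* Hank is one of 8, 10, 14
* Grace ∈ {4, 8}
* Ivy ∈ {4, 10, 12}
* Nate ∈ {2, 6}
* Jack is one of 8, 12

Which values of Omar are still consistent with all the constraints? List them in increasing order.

The 7 variables draw from only 7 values {2, 4, 6, 8, 10, 12, 14}, so each is used; only Hank can be 14, hence Hank = 14.
Among the 6 still-open variables, 10 fits only Ivy (and all 6 values in {2, 4, 6, 8, 10, 12} must be used), so Ivy = 10.
The 5 still-open variables draw from only 5 values {2, 4, 6, 8, 12}, so each is used; only Grace can be 4, hence Grace = 4.
Omar and Jack share exactly the 2 values {8, 12}; by pigeonhole those values go to them, so strike 8, 12 from Carol.
No further eliminations apply; Omar can still be any of 8, 12.

8, 12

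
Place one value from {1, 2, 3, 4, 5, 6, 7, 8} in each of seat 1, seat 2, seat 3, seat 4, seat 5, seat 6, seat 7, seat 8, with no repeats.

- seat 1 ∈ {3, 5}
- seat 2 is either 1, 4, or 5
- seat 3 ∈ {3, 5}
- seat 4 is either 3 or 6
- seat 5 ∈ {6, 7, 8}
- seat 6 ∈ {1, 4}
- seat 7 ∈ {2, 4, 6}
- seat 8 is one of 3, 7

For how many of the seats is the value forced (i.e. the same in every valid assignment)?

4

Among the 8 variables, 2 fits only seat 7 (and all 8 values in {1, 2, 3, 4, 5, 6, 7, 8} must be used), so seat 7 = 2.
The 7 still-open variables draw from only 7 values {1, 3, 4, 5, 6, 7, 8}, so each is used; only seat 5 can be 8, hence seat 5 = 8.
The 6 still-open variables together cover exactly {1, 3, 4, 5, 6, 7} — 6 values for 6 variables — and 6 appears only in seat 4's list, so seat 4 = 6.
The 5 still-open variables draw from only 5 values {1, 3, 4, 5, 7}, so each is used; only seat 8 can be 7, hence seat 8 = 7.
seat 1 and seat 3 between them cover only {3, 5} — a naked pair. Remove those values from seat 2.
Determined: seat 4=6, seat 5=8, seat 7=2, seat 8=7. The other seats each still have more than one consistent value. That makes 4.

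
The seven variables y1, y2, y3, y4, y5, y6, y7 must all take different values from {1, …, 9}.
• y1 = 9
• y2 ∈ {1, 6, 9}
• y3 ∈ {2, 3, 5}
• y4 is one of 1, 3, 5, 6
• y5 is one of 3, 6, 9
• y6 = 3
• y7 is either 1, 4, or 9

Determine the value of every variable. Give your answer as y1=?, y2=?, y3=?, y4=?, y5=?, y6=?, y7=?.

y1 must be 9 (only option left). Remove 9 from y2, y5, y7.
y6 must be 3 (only option left). Remove 3 from y3, y4, y5.
y5's domain is down to {6}, so y5 = 6. So y2, y4 can't be 6.
y2 must be 1 (only option left). Strike 1 from y4, y7.
y4 must be 5 (only option left). Strike 5 from y3.
y7 has just one choice, so y7 = 4.
That leaves y3 = 2.

y1=9, y2=1, y3=2, y4=5, y5=6, y6=3, y7=4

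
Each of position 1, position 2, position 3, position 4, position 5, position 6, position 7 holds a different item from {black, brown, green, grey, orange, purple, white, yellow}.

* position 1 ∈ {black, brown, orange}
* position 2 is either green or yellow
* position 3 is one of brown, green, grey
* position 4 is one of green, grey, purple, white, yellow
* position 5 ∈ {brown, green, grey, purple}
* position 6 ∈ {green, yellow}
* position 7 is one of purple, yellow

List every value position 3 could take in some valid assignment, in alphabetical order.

position 2 and position 6 share exactly the 2 values {green, yellow}; by pigeonhole those values go to them, so strike green, yellow from position 3, position 4, position 5, position 7.
position 7's domain is down to {purple}, so position 7 = purple. Eliminate purple elsewhere: position 4, position 5.
The 2 variables position 3 and position 5 are confined to {brown, grey}, which locks those values in; drop them from position 1, position 4.
position 4 has just one choice, so position 4 = white.
No further eliminations apply; position 3 can still be any of brown, grey.

brown, grey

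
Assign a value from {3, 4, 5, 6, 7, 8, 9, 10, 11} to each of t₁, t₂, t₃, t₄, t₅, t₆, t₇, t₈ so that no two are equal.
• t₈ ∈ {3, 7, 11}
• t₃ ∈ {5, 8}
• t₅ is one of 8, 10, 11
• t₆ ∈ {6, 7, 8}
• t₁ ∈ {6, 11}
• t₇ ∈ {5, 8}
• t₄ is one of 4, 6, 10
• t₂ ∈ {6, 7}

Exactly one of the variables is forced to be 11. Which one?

The 8 variables draw from only 8 values {3, 4, 5, 6, 7, 8, 10, 11}, so each is used; only t₈ can be 3, hence t₈ = 3.
Among the 7 still-open variables, 4 fits only t₄ (and all 7 values in {4, 5, 6, 7, 8, 10, 11} must be used), so t₄ = 4.
The 6 still-open variables draw from only 6 values {5, 6, 7, 8, 10, 11}, so each is used; only t₅ can be 10, hence t₅ = 10.
The 5 still-open variables draw from only 5 values {5, 6, 7, 8, 11}, so each is used; only t₁ can be 11, hence t₁ = 11.

t₁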